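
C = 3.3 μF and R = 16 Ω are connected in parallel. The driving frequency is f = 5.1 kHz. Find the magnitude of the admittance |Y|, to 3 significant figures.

ω = 2πf = 32040 rad/s
X_C = 1/(ωC) = 9.46 Ω
Parallel: admittances add. Y = 1/R + jωC
Y = (0.0625 + j0.106) S
|Y| = 0.123 S → |Z| = 1/|Y| = 8.14 Ω, ∠Z = −∠Y = -59.4°

123 mS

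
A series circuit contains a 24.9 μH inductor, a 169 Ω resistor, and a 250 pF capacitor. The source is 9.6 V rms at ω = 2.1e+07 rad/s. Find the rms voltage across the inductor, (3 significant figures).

13.5 V

X_L = ωL = 523 Ω
X_C = 1/(ωC) = 190 Ω
Net reactance X = X_L − X_C = 332 Ω
Z = 169 + j332 Ω
|Z| = √(169² + 332²) = 373 Ω
I = V/|Z| = 25.7 mA
V_L = I·|Z_L| = 0.0257 × 523 = 13.5 V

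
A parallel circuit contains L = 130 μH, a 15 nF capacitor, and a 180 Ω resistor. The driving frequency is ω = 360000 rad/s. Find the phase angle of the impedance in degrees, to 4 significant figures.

70.82°

X_L = ωL = 46.80 Ω
X_C = 1/(ωC) = 185.2 Ω
Parallel: admittances add. Y = 1/R + 1/(jωL) + jωC
Y = (0.005556 − j0.01597) S
|Y| = 0.01691 S → |Z| = 1/|Y| = 59.15 Ω, ∠Z = −∠Y = 70.82°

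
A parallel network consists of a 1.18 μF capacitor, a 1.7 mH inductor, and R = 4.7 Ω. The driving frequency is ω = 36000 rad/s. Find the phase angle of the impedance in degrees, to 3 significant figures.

-7.00°

X_L = ωL = 61.2 Ω
X_C = 1/(ωC) = 23.5 Ω
Parallel: admittances add. Y = 1/R + 1/(jωL) + jωC
Y = (0.213 + j0.0261) S
|Y| = 0.214 S → |Z| = 1/|Y| = 4.66 Ω, ∠Z = −∠Y = -7.00°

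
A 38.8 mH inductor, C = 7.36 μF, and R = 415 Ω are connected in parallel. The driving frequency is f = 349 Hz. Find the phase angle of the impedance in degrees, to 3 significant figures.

ω = 2πf = 2193 rad/s
X_L = ωL = 85.1 Ω
X_C = 1/(ωC) = 62.0 Ω
Parallel: admittances add. Y = 1/R + 1/(jωL) + jωC
Y = (0.00241 + j0.00439) S
|Y| = 0.00500 S → |Z| = 1/|Y| = 200 Ω, ∠Z = −∠Y = -61.2°

-61.2°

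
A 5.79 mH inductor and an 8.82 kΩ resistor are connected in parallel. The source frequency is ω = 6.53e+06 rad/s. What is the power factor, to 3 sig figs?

X_L = ωL = 37800 Ω
Parallel: admittances add. Y = 1/R + 1/(jωL)
Y = (0.000113 − j2.64e-05) S
|Y| = 0.000116 S → |Z| = 1/|Y| = 8590 Ω, ∠Z = −∠Y = 13.1°
cos φ = cos(13.1°) = 0.974

0.974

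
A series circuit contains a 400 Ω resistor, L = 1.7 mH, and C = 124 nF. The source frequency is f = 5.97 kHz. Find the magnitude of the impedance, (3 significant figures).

428 Ω

ω = 2πf = 37510 rad/s
X_L = ωL = 63.8 Ω
X_C = 1/(ωC) = 215 Ω
Net reactance X = X_L − X_C = -151 Ω
Z = 400 − j151 Ω
|Z| = √(400² + 151²) = 428 Ω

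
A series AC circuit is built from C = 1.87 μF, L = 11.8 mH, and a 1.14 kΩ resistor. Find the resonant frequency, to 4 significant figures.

ω₀ = 1/√(LC) = 1/√(0.0118 × 1.87e-06) = 6732 rad/s
f₀ = ω₀/(2π) = 1.071 kHz

1.071 kHz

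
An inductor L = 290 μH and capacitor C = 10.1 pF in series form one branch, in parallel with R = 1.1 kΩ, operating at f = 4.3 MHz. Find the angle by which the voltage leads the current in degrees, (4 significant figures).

14.78°

ω = 2πf = 2.702e+07 rad/s
X_L = ωL = 7835 Ω
X_C = 1/(ωC) = 3665 Ω
Branch 1: Z₁ = R = 1100 Ω
Branch 2 (series LC): Z₂ = j(X_L − X_C) = j4171 Ω
Parallel: Z = Z₁Z₂/(Z₁+Z₂), |Z| = 1064 Ω, ∠Z = 14.78°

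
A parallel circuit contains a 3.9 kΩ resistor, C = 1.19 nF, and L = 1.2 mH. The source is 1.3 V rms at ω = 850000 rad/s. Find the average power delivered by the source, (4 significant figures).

X_L = ωL = 1020 Ω
X_C = 1/(ωC) = 988.6 Ω
Parallel: admittances add. Y = 1/R + 1/(jωL) + jωC
Y = (0.0002564 + j3.111e-05) S
|Y| = 0.0002583 S → |Z| = 1/|Y| = 3872 Ω, ∠Z = −∠Y = -6.917°
I = V/|Z| = 335.8 μA
P = VI cos φ = 1.3 × 0.0003358 × cos(-6.917°) = 433.3 μW

433.3 μW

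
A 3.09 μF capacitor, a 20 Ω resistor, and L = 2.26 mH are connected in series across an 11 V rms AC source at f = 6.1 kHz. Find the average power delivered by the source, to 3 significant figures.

372 mW

ω = 2πf = 38330 rad/s
X_L = ωL = 86.6 Ω
X_C = 1/(ωC) = 8.44 Ω
Net reactance X = X_L − X_C = 78.2 Ω
Z = 20.0 + j78.2 Ω
|Z| = √(20.0² + 78.2²) = 80.7 Ω
∠Z = arctan(78.2/20.0) = 75.6°
I = V/|Z| = 136 mA
P = VI cos φ = 11 × 0.136 × cos(75.6°) = 372 mW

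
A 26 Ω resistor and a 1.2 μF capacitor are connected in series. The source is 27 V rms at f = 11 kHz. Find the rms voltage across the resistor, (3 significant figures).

ω = 2πf = 69120 rad/s
X_C = 1/(ωC) = 12.1 Ω
Z = 26.0 − j12.1 Ω
|Z| = √(26.0² + 12.1²) = 28.7 Ω
I = V/|Z| = 942 mA
V_R = I·|Z_R| = 0.942 × 26.0 = 24.5 V

24.5 V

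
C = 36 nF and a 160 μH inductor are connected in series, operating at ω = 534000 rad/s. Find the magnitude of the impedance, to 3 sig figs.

33.4 Ω

X_L = ωL = 85.4 Ω
X_C = 1/(ωC) = 52.0 Ω
Net reactance X = X_L − X_C = 33.4 Ω
Z = j33.4 Ω
|Z| = √(0² + 33.4²) = 33.4 Ω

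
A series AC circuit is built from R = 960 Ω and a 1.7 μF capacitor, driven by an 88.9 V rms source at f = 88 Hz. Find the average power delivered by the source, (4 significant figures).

3.695 W

ω = 2πf = 552.9 rad/s
X_C = 1/(ωC) = 1064 Ω
Z = 960.0 − j1064 Ω
|Z| = √(960.0² + 1064²) = 1433 Ω
∠Z = arctan(-1064/960.0) = -47.94°
I = V/|Z| = 62.04 mA
P = VI cos φ = 88.9 × 0.06204 × cos(-47.94°) = 3.695 W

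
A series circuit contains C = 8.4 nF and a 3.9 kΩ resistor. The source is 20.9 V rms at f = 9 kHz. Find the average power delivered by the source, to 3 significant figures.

ω = 2πf = 56550 rad/s
X_C = 1/(ωC) = 2110 Ω
Z = 3900 − j2110 Ω
|Z| = √(3900² + 2110²) = 4430 Ω
∠Z = arctan(-2110/3900) = -28.4°
I = V/|Z| = 4.72 mA
P = VI cos φ = 20.9 × 0.00472 × cos(-28.4°) = 86.7 mW

86.7 mW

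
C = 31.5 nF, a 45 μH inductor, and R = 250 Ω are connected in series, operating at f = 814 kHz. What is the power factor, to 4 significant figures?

ω = 2πf = 5.115e+06 rad/s
X_L = ωL = 230.2 Ω
X_C = 1/(ωC) = 6.207 Ω
Net reactance X = X_L − X_C = 223.9 Ω
Z = 250.0 + j223.9 Ω
|Z| = √(250.0² + 223.9²) = 335.6 Ω
∠Z = arctan(223.9/250.0) = 41.85°
cos φ = cos(41.85°) = 0.7449

0.7449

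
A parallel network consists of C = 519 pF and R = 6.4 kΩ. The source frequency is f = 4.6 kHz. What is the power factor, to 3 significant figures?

0.995

ω = 2πf = 28900 rad/s
X_C = 1/(ωC) = 66700 Ω
Parallel: admittances add. Y = 1/R + jωC
Y = (0.000156 + j1.5e-05) S
|Y| = 0.000157 S → |Z| = 1/|Y| = 6370 Ω, ∠Z = −∠Y = -5.48°
cos φ = cos(-5.48°) = 0.995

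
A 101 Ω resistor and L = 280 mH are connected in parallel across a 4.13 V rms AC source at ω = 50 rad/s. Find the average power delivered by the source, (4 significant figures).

168.9 mW

X_L = ωL = 14.00 Ω
Parallel: admittances add. Y = 1/R + 1/(jωL)
Y = (0.009901 − j0.07143) S
|Y| = 0.07211 S → |Z| = 1/|Y| = 13.87 Ω, ∠Z = −∠Y = 82.11°
I = V/|Z| = 297.8 mA
P = VI cos φ = 4.13 × 0.2978 × cos(82.11°) = 168.9 mW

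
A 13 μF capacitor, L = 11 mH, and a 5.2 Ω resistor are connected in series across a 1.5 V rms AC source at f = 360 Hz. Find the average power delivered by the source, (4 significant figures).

ω = 2πf = 2262 rad/s
X_L = ωL = 24.88 Ω
X_C = 1/(ωC) = 34.01 Ω
Net reactance X = X_L − X_C = -9.126 Ω
Z = 5.200 − j9.126 Ω
|Z| = √(5.200² + 9.126²) = 10.50 Ω
∠Z = arctan(-9.126/5.200) = -60.33°
I = V/|Z| = 142.8 mA
P = VI cos φ = 1.5 × 0.1428 × cos(-60.33°) = 106.1 mW

106.1 mW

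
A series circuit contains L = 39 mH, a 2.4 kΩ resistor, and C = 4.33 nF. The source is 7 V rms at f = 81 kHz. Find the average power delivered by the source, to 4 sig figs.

ω = 2πf = 508900 rad/s
X_L = ωL = 19850 Ω
X_C = 1/(ωC) = 453.8 Ω
Net reactance X = X_L − X_C = 19390 Ω
Z = 2400 + j19390 Ω
|Z| = √(2400² + 19390²) = 19540 Ω
∠Z = arctan(19390/2400) = 82.95°
I = V/|Z| = 358.2 μA
P = VI cos φ = 7 × 0.0003582 × cos(82.95°) = 307.9 μW

307.9 μW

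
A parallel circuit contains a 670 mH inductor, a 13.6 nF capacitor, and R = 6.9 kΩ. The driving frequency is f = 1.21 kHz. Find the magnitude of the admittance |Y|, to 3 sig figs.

172 μS

ω = 2πf = 7603 rad/s
X_L = ωL = 5090 Ω
X_C = 1/(ωC) = 9670 Ω
Parallel: admittances add. Y = 1/R + 1/(jωL) + jωC
Y = (0.000145 − j9.29e-05) S
|Y| = 0.000172 S → |Z| = 1/|Y| = 5810 Ω, ∠Z = −∠Y = 32.7°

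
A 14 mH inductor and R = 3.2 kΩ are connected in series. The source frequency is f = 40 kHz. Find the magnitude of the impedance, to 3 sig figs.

ω = 2πf = 251300 rad/s
X_L = ωL = 3520 Ω
Z = 3200 + j3520 Ω
|Z| = √(3200² + 3520²) = 4760 Ω

4760 Ω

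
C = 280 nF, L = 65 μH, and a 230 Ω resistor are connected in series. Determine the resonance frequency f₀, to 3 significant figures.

37.3 kHz

ω₀ = 1/√(LC) = 1/√(6.5e-05 × 2.8e-07) = 234400 rad/s
f₀ = ω₀/(2π) = 37.3 kHz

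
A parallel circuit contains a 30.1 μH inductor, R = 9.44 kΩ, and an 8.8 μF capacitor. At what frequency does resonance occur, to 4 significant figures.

9.779 kHz

ω₀ = 1/√(LC) = 1/√(3.01e-05 × 8.8e-06) = 61440 rad/s
f₀ = ω₀/(2π) = 9.779 kHz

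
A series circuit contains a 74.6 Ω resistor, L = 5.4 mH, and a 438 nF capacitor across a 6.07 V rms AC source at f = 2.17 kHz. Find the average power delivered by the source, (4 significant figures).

191.3 mW

ω = 2πf = 13630 rad/s
X_L = ωL = 73.63 Ω
X_C = 1/(ωC) = 167.5 Ω
Net reactance X = X_L − X_C = -93.82 Ω
Z = 74.60 − j93.82 Ω
|Z| = √(74.60² + 93.82²) = 119.9 Ω
∠Z = arctan(-93.82/74.60) = -51.51°
I = V/|Z| = 50.64 mA
P = VI cos φ = 6.07 × 0.05064 × cos(-51.51°) = 191.3 mW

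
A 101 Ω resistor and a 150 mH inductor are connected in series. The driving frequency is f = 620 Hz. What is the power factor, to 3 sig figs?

0.170

ω = 2πf = 3896 rad/s
X_L = ωL = 584 Ω
Z = 101 + j584 Ω
|Z| = √(101² + 584²) = 593 Ω
∠Z = arctan(584/101) = 80.2°
cos φ = cos(80.2°) = 0.170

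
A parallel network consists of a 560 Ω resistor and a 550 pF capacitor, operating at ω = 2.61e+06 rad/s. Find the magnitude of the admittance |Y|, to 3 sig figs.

2.29 mS

X_C = 1/(ωC) = 697 Ω
Parallel: admittances add. Y = 1/R + jωC
Y = (0.00179 + j0.00144) S
|Y| = 0.00229 S → |Z| = 1/|Y| = 436 Ω, ∠Z = −∠Y = -38.8°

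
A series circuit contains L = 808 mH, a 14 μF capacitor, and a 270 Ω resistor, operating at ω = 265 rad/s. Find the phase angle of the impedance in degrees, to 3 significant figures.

-11.6°

X_L = ωL = 214 Ω
X_C = 1/(ωC) = 270 Ω
Net reactance X = X_L − X_C = -55.4 Ω
Z = 270 − j55.4 Ω
|Z| = √(270² + 55.4²) = 276 Ω
∠Z = arctan(-55.4/270) = -11.6°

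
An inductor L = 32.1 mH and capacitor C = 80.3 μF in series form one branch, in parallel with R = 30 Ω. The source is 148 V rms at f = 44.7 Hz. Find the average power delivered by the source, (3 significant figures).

ω = 2πf = 280.9 rad/s
X_L = ωL = 9.02 Ω
X_C = 1/(ωC) = 44.3 Ω
Branch 1: Z₁ = R = 30.0 Ω
Branch 2 (series LC): Z₂ = j(X_L − X_C) = −j35.3 Ω
Parallel: Z = Z₁Z₂/(Z₁+Z₂), |Z| = 22.9 Ω, ∠Z = -40.3°
I = V/|Z| = 6.47 A
P = VI cos φ = 148 × 6.47 × cos(-40.3°) = 730 W

730 W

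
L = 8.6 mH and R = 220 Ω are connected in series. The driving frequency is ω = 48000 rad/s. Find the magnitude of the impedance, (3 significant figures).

468 Ω

X_L = ωL = 413 Ω
Z = 220 + j413 Ω
|Z| = √(220² + 413²) = 468 Ω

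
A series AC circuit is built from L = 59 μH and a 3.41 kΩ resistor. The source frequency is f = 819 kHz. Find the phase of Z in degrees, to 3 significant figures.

ω = 2πf = 5.146e+06 rad/s
X_L = ωL = 304 Ω
Z = 3410 + j304 Ω
|Z| = √(3410² + 304²) = 3420 Ω
∠Z = arctan(304/3410) = 5.09°

5.09°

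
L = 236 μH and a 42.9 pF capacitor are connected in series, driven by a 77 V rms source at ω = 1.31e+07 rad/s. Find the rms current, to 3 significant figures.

58.7 mA

X_L = ωL = 3090 Ω
X_C = 1/(ωC) = 1780 Ω
Net reactance X = X_L − X_C = 1310 Ω
Z = j1310 Ω
|Z| = √(0² + 1310²) = 1310 Ω
I = V/|Z| = 77/1310 = 58.7 mA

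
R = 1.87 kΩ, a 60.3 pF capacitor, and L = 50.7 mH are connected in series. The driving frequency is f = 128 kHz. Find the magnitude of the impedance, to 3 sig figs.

ω = 2πf = 804200 rad/s
X_L = ωL = 40800 Ω
X_C = 1/(ωC) = 20600 Ω
Net reactance X = X_L − X_C = 20200 Ω
Z = 1870 + j20200 Ω
|Z| = √(1870² + 20200²) = 20200 Ω

20200 Ω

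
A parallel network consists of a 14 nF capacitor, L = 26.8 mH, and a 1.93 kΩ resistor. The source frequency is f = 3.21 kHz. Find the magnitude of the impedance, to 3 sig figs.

606 Ω

ω = 2πf = 20170 rad/s
X_L = ωL = 541 Ω
X_C = 1/(ωC) = 3540 Ω
Parallel: admittances add. Y = 1/R + 1/(jωL) + jωC
Y = (0.000518 − j0.00157) S
|Y| = 0.00165 S → |Z| = 1/|Y| = 606 Ω, ∠Z = −∠Y = 71.7°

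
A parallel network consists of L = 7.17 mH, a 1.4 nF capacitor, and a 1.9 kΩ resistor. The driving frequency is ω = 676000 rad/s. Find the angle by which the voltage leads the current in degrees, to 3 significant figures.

X_L = ωL = 4850 Ω
X_C = 1/(ωC) = 1060 Ω
Parallel: admittances add. Y = 1/R + 1/(jωL) + jωC
Y = (0.000526 + j0.000740) S
|Y| = 0.000908 S → |Z| = 1/|Y| = 1100 Ω, ∠Z = −∠Y = -54.6°

-54.6°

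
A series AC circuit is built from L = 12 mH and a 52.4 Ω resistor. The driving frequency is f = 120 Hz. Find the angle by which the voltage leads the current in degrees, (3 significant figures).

9.80°

ω = 2πf = 754.0 rad/s
X_L = ωL = 9.05 Ω
Z = 52.4 + j9.05 Ω
|Z| = √(52.4² + 9.05²) = 53.2 Ω
∠Z = arctan(9.05/52.4) = 9.80°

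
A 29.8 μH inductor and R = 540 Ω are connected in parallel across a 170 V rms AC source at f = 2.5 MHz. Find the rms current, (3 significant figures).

ω = 2πf = 1.571e+07 rad/s
X_L = ωL = 468 Ω
Parallel: admittances add. Y = 1/R + 1/(jωL)
Y = (0.00185 − j0.00214) S
|Y| = 0.00283 S → |Z| = 1/|Y| = 354 Ω, ∠Z = −∠Y = 49.1°
I = V/|Z| = 170/354 = 481 mA

481 mA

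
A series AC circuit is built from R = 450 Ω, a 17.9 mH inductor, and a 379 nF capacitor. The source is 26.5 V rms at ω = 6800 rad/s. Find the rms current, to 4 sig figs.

X_L = ωL = 121.7 Ω
X_C = 1/(ωC) = 388.0 Ω
Net reactance X = X_L − X_C = -266.3 Ω
Z = 450.0 − j266.3 Ω
|Z| = √(450.0² + 266.3²) = 522.9 Ω
I = V/|Z| = 26.5/522.9 = 50.68 mA

50.68 mA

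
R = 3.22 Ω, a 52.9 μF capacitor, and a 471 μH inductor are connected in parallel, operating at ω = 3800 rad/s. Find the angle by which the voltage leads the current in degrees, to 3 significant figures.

X_L = ωL = 1.79 Ω
X_C = 1/(ωC) = 4.97 Ω
Parallel: admittances add. Y = 1/R + 1/(jωL) + jωC
Y = (0.311 − j0.358) S
|Y| = 0.474 S → |Z| = 1/|Y| = 2.11 Ω, ∠Z = −∠Y = 49.0°

49.0°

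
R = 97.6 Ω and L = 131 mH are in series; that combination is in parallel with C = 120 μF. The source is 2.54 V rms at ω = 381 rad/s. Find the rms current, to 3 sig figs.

108 mA

X_L = ωL = 49.9 Ω
X_C = 1/(ωC) = 21.9 Ω
Branch 1 (R+jX_L): Z₁ = 97.6 + j49.9 Ω, |Z₁| = 110 Ω
Branch 2 (−jX_C): Z₂ = −j21.9 Ω
Parallel: Z = Z₁Z₂/(Z₁+Z₂), |Z| = 23.6 Ω, ∠Z = -78.9°
I = V/|Z| = 2.54/23.6 = 108 mA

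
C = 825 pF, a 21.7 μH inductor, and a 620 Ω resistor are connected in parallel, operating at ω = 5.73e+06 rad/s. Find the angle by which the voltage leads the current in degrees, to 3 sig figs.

64.1°

X_L = ωL = 124 Ω
X_C = 1/(ωC) = 212 Ω
Parallel: admittances add. Y = 1/R + 1/(jωL) + jωC
Y = (0.00161 − j0.00332) S
|Y| = 0.00369 S → |Z| = 1/|Y| = 271 Ω, ∠Z = −∠Y = 64.1°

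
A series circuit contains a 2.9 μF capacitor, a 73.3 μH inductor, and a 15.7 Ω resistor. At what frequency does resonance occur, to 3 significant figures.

ω₀ = 1/√(LC) = 1/√(7.33e-05 × 2.9e-06) = 68590 rad/s
f₀ = ω₀/(2π) = 10.9 kHz

10.9 kHz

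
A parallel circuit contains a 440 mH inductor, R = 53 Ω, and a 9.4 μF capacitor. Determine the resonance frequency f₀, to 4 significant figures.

ω₀ = 1/√(LC) = 1/√(0.44 × 9.4e-06) = 491.7 rad/s
f₀ = ω₀/(2π) = 78.26 Hz

78.26 Hz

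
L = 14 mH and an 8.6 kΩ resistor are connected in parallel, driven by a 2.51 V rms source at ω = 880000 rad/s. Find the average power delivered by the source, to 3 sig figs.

X_L = ωL = 12300 Ω
Parallel: admittances add. Y = 1/R + 1/(jωL)
Y = (0.000116 − j8.12e-05) S
|Y| = 0.000142 S → |Z| = 1/|Y| = 7050 Ω, ∠Z = −∠Y = 34.9°
I = V/|Z| = 356 μA
P = VI cos φ = 2.51 × 0.000356 × cos(34.9°) = 733 μW

733 μW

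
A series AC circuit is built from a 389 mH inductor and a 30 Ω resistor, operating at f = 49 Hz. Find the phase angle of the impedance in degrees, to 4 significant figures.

ω = 2πf = 307.9 rad/s
X_L = ωL = 119.8 Ω
Z = 30.00 + j119.8 Ω
|Z| = √(30.00² + 119.8²) = 123.5 Ω
∠Z = arctan(119.8/30.00) = 75.94°

75.94°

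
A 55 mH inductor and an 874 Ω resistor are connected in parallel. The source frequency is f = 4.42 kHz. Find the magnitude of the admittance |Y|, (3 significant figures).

1.32 mS

ω = 2πf = 27770 rad/s
X_L = ωL = 1530 Ω
Parallel: admittances add. Y = 1/R + 1/(jωL)
Y = (0.00114 − j0.000655) S
|Y| = 0.00132 S → |Z| = 1/|Y| = 759 Ω, ∠Z = −∠Y = 29.8°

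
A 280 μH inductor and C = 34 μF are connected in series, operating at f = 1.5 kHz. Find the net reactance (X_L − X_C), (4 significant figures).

ω = 2πf = 9425 rad/s
X_L = ωL = 2.639 Ω
X_C = 1/(ωC) = 3.121 Ω
X = 2.639 − 3.121 = -0.4817 Ω

-0.4817 Ω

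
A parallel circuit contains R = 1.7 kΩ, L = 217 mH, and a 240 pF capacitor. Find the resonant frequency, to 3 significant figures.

22.1 kHz

ω₀ = 1/√(LC) = 1/√(0.217 × 2.4e-10) = 138600 rad/s
f₀ = ω₀/(2π) = 22.1 kHz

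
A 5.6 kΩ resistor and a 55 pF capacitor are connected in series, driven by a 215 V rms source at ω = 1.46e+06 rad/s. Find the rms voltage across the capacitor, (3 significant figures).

X_C = 1/(ωC) = 12500 Ω
Z = 5600 − j12500 Ω
|Z| = √(5600² + 12500²) = 13700 Ω
I = V/|Z| = 15.7 mA
V_C = I·|Z_C| = 0.0157 × 12500 = 196 V

196 V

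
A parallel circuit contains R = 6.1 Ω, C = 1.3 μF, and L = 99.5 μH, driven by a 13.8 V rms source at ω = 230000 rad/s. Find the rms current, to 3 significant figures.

X_L = ωL = 22.9 Ω
X_C = 1/(ωC) = 3.34 Ω
Parallel: admittances add. Y = 1/R + 1/(jωL) + jωC
Y = (0.164 + j0.255) S
|Y| = 0.303 S → |Z| = 1/|Y| = 3.30 Ω, ∠Z = −∠Y = -57.3°
I = V/|Z| = 13.8/3.30 = 4.19 A

4.19 A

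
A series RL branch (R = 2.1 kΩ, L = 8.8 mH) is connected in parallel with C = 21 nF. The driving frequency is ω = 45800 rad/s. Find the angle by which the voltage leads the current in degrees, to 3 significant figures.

X_L = ωL = 403 Ω
X_C = 1/(ωC) = 1040 Ω
Branch 1 (R+jX_L): Z₁ = 2100 + j403 Ω, |Z₁| = 2140 Ω
Branch 2 (−jX_C): Z₂ = −j1040 Ω
Parallel: Z = Z₁Z₂/(Z₁+Z₂), |Z| = 1010 Ω, ∠Z = -62.3°

-62.3°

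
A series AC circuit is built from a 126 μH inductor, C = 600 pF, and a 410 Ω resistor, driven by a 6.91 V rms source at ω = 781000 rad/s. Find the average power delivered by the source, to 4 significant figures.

X_L = ωL = 98.41 Ω
X_C = 1/(ωC) = 2134 Ω
Net reactance X = X_L − X_C = -2036 Ω
Z = 410.0 − j2036 Ω
|Z| = √(410.0² + 2036²) = 2076 Ω
∠Z = arctan(-2036/410.0) = -78.61°
I = V/|Z| = 3.328 mA
P = VI cos φ = 6.91 × 0.003328 × cos(-78.61°) = 4.540 mW

4.540 mW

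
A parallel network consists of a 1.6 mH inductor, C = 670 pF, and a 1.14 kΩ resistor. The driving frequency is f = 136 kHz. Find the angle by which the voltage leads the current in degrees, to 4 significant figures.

10.27°

ω = 2πf = 854500 rad/s
X_L = ωL = 1367 Ω
X_C = 1/(ωC) = 1747 Ω
Parallel: admittances add. Y = 1/R + 1/(jωL) + jωC
Y = (0.0008772 − j0.0001589) S
|Y| = 0.0008915 S → |Z| = 1/|Y| = 1122 Ω, ∠Z = −∠Y = 10.27°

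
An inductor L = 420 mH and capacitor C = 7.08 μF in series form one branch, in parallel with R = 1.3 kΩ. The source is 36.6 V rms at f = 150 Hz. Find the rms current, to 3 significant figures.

ω = 2πf = 942.5 rad/s
X_L = ωL = 396 Ω
X_C = 1/(ωC) = 150 Ω
Branch 1: Z₁ = R = 1300 Ω
Branch 2 (series LC): Z₂ = j(X_L − X_C) = j246 Ω
Parallel: Z = Z₁Z₂/(Z₁+Z₂), |Z| = 242 Ω, ∠Z = 79.3°
I = V/|Z| = 36.6/242 = 151 mA

151 mA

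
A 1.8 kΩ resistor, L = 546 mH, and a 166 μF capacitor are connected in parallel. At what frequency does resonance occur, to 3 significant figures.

16.7 Hz

ω₀ = 1/√(LC) = 1/√(0.546 × 0.000166) = 105.0 rad/s
f₀ = ω₀/(2π) = 16.7 Hz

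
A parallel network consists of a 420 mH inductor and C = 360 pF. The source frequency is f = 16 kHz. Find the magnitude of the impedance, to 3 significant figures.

80000 Ω

ω = 2πf = 100500 rad/s
X_L = ωL = 42200 Ω
X_C = 1/(ωC) = 27600 Ω
Parallel: admittances add. Y = 1/(jωL) + jωC
Y = (0 + j1.25e-05) S
|Y| = 1.25e-05 S → |Z| = 1/|Y| = 80000 Ω, ∠Z = −∠Y = -90.0°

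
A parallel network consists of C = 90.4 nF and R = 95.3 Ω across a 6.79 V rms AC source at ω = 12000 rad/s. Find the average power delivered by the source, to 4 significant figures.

483.8 mW

X_C = 1/(ωC) = 921.8 Ω
Parallel: admittances add. Y = 1/R + jωC
Y = (0.01049 + j0.001085) S
|Y| = 0.01055 S → |Z| = 1/|Y| = 94.79 Ω, ∠Z = −∠Y = -5.902°
I = V/|Z| = 71.63 mA
P = VI cos φ = 6.79 × 0.07163 × cos(-5.902°) = 483.8 mW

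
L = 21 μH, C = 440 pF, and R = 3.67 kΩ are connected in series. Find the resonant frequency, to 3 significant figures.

ω₀ = 1/√(LC) = 1/√(2.1e-05 × 4.4e-10) = 1.04e+07 rad/s
f₀ = ω₀/(2π) = 1.66 MHz

1.66 MHz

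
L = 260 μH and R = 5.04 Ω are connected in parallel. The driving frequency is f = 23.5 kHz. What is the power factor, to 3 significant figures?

0.991

ω = 2πf = 147700 rad/s
X_L = ωL = 38.4 Ω
Parallel: admittances add. Y = 1/R + 1/(jωL)
Y = (0.198 − j0.0260) S
|Y| = 0.200 S → |Z| = 1/|Y| = 5.00 Ω, ∠Z = −∠Y = 7.48°
cos φ = cos(7.48°) = 0.991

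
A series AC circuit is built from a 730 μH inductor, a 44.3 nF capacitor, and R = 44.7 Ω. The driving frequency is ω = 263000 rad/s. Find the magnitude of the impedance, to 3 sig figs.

X_L = ωL = 192 Ω
X_C = 1/(ωC) = 85.8 Ω
Net reactance X = X_L − X_C = 106 Ω
Z = 44.7 + j106 Ω
|Z| = √(44.7² + 106²) = 115 Ω

115 Ω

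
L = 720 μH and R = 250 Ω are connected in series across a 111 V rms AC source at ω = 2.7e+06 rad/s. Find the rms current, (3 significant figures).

X_L = ωL = 1940 Ω
Z = 250 + j1940 Ω
|Z| = √(250² + 1940²) = 1960 Ω
I = V/|Z| = 111/1960 = 56.6 mA

56.6 mA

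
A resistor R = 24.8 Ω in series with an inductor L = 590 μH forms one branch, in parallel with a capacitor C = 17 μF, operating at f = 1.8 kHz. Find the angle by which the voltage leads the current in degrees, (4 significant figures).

ω = 2πf = 11310 rad/s
X_L = ωL = 6.673 Ω
X_C = 1/(ωC) = 5.201 Ω
Branch 1 (R+jX_L): Z₁ = 24.80 + j6.673 Ω, |Z₁| = 25.68 Ω
Branch 2 (−jX_C): Z₂ = −j5.201 Ω
Parallel: Z = Z₁Z₂/(Z₁+Z₂), |Z| = 5.377 Ω, ∠Z = -78.34°

-78.34°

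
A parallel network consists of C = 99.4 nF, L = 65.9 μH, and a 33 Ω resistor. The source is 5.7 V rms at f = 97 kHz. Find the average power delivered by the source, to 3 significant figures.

985 mW

ω = 2πf = 609500 rad/s
X_L = ωL = 40.2 Ω
X_C = 1/(ωC) = 16.5 Ω
Parallel: admittances add. Y = 1/R + 1/(jωL) + jωC
Y = (0.0303 + j0.0357) S
|Y| = 0.0468 S → |Z| = 1/|Y| = 21.4 Ω, ∠Z = −∠Y = -49.7°
I = V/|Z| = 267 mA
P = VI cos φ = 5.7 × 0.267 × cos(-49.7°) = 985 mW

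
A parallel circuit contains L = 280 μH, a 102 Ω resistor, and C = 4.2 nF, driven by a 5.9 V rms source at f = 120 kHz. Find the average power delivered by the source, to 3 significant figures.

341 mW

ω = 2πf = 754000 rad/s
X_L = ωL = 211 Ω
X_C = 1/(ωC) = 316 Ω
Parallel: admittances add. Y = 1/R + 1/(jωL) + jωC
Y = (0.00980 − j0.00157) S
|Y| = 0.00993 S → |Z| = 1/|Y| = 101 Ω, ∠Z = −∠Y = 9.10°
I = V/|Z| = 58.6 mA
P = VI cos φ = 5.9 × 0.0586 × cos(9.10°) = 341 mW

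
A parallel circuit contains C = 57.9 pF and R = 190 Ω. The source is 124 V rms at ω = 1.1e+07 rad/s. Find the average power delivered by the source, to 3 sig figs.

80.9 W

X_C = 1/(ωC) = 1570 Ω
Parallel: admittances add. Y = 1/R + jωC
Y = (0.00526 + j0.000637) S
|Y| = 0.00530 S → |Z| = 1/|Y| = 189 Ω, ∠Z = −∠Y = -6.90°
I = V/|Z| = 657 mA
P = VI cos φ = 124 × 0.657 × cos(-6.90°) = 80.9 W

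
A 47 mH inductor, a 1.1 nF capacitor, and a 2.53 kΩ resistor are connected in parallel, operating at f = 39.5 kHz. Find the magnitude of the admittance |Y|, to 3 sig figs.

ω = 2πf = 248200 rad/s
X_L = ωL = 11700 Ω
X_C = 1/(ωC) = 3660 Ω
Parallel: admittances add. Y = 1/R + 1/(jωL) + jωC
Y = (0.000395 + j0.000187) S
|Y| = 0.000437 S → |Z| = 1/|Y| = 2290 Ω, ∠Z = −∠Y = -25.4°

437 μS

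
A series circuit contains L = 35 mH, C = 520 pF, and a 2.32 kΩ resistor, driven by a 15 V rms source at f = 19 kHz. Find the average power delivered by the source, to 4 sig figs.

ω = 2πf = 119400 rad/s
X_L = ωL = 4178 Ω
X_C = 1/(ωC) = 16110 Ω
Net reactance X = X_L − X_C = -11930 Ω
Z = 2320 − j11930 Ω
|Z| = √(2320² + 11930²) = 12150 Ω
∠Z = arctan(-11930/2320) = -79.00°
I = V/|Z| = 1.234 mA
P = VI cos φ = 15 × 0.001234 × cos(-79.00°) = 3.534 mW

3.534 mW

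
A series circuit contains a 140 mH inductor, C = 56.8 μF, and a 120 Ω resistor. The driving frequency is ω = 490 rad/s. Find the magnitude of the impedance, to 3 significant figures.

X_L = ωL = 68.6 Ω
X_C = 1/(ωC) = 35.9 Ω
Net reactance X = X_L − X_C = 32.7 Ω
Z = 120 + j32.7 Ω
|Z| = √(120² + 32.7²) = 124 Ω

124 Ω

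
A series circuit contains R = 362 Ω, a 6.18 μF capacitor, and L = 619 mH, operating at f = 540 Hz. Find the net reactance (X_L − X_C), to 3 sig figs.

ω = 2πf = 3393 rad/s
X_L = ωL = 2100 Ω
X_C = 1/(ωC) = 47.7 Ω
X = 2100 − 47.7 = 2050 Ω

2050 Ω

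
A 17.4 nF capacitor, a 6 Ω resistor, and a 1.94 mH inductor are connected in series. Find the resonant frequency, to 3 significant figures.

ω₀ = 1/√(LC) = 1/√(0.00194 × 1.74e-08) = 172100 rad/s
f₀ = ω₀/(2π) = 27.4 kHz

27.4 kHz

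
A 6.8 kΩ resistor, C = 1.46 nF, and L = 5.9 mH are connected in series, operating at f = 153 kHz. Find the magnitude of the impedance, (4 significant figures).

ω = 2πf = 961300 rad/s
X_L = ωL = 5672 Ω
X_C = 1/(ωC) = 712.5 Ω
Net reactance X = X_L − X_C = 4959 Ω
Z = 6800 + j4959 Ω
|Z| = √(6800² + 4959²) = 8416 Ω

8416 Ω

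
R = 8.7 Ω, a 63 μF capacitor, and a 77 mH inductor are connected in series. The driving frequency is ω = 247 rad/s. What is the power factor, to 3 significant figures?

X_L = ωL = 19.0 Ω
X_C = 1/(ωC) = 64.3 Ω
Net reactance X = X_L − X_C = -45.2 Ω
Z = 8.70 − j45.2 Ω
|Z| = √(8.70² + 45.2²) = 46.1 Ω
∠Z = arctan(-45.2/8.70) = -79.1°
cos φ = cos(-79.1°) = 0.189

0.189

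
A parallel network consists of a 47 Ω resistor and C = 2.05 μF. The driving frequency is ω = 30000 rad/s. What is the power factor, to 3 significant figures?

X_C = 1/(ωC) = 16.3 Ω
Parallel: admittances add. Y = 1/R + jωC
Y = (0.0213 + j0.0615) S
|Y| = 0.0651 S → |Z| = 1/|Y| = 15.4 Ω, ∠Z = −∠Y = -70.9°
cos φ = cos(-70.9°) = 0.327

0.327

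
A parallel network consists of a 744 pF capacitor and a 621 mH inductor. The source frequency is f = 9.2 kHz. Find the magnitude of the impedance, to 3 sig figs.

ω = 2πf = 57810 rad/s
X_L = ωL = 35900 Ω
X_C = 1/(ωC) = 23300 Ω
Parallel: admittances add. Y = 1/(jωL) + jωC
Y = (0 + j1.51e-05) S
|Y| = 1.51e-05 S → |Z| = 1/|Y| = 66000 Ω, ∠Z = −∠Y = -90.0°

66000 Ω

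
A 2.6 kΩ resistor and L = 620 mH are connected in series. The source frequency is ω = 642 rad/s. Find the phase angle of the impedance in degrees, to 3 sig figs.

X_L = ωL = 398 Ω
Z = 2600 + j398 Ω
|Z| = √(2600² + 398²) = 2630 Ω
∠Z = arctan(398/2600) = 8.70°

8.70°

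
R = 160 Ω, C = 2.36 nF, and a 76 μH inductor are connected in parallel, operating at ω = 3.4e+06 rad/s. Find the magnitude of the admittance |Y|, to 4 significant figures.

X_L = ωL = 258.4 Ω
X_C = 1/(ωC) = 124.6 Ω
Parallel: admittances add. Y = 1/R + 1/(jωL) + jωC
Y = (0.006250 + j0.004154) S
|Y| = 0.007505 S → |Z| = 1/|Y| = 133.3 Ω, ∠Z = −∠Y = -33.61°

7.505 mS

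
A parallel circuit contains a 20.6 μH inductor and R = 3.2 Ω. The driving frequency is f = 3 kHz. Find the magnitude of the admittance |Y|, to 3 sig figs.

ω = 2πf = 18850 rad/s
X_L = ωL = 0.388 Ω
Parallel: admittances add. Y = 1/R + 1/(jωL)
Y = (0.312 − j2.58) S
|Y| = 2.59 S → |Z| = 1/|Y| = 0.385 Ω, ∠Z = −∠Y = 83.1°

2.59 S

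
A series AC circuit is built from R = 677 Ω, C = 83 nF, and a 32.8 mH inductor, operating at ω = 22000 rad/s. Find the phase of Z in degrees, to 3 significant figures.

14.4°

X_L = ωL = 722 Ω
X_C = 1/(ωC) = 548 Ω
Net reactance X = X_L − X_C = 174 Ω
Z = 677 + j174 Ω
|Z| = √(677² + 174²) = 699 Ω
∠Z = arctan(174/677) = 14.4°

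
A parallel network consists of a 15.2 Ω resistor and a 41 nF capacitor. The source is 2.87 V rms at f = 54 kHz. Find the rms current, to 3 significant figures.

ω = 2πf = 339300 rad/s
X_C = 1/(ωC) = 71.9 Ω
Parallel: admittances add. Y = 1/R + jωC
Y = (0.0658 + j0.0139) S
|Y| = 0.0672 S → |Z| = 1/|Y| = 14.9 Ω, ∠Z = −∠Y = -11.9°
I = V/|Z| = 2.87/14.9 = 193 mA

193 mA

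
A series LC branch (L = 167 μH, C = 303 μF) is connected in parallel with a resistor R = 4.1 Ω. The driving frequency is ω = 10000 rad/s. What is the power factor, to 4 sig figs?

0.3107

X_L = ωL = 1.670 Ω
X_C = 1/(ωC) = 0.3300 Ω
Branch 1: Z₁ = R = 4.100 Ω
Branch 2 (series LC): Z₂ = j(X_L − X_C) = j1.340 Ω
Parallel: Z = Z₁Z₂/(Z₁+Z₂), |Z| = 1.274 Ω, ∠Z = 71.90°
cos φ = cos(71.90°) = 0.3107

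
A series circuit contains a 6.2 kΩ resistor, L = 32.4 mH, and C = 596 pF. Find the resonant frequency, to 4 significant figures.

ω₀ = 1/√(LC) = 1/√(0.0324 × 5.96e-10) = 227600 rad/s
f₀ = ω₀/(2π) = 36.22 kHz

36.22 kHz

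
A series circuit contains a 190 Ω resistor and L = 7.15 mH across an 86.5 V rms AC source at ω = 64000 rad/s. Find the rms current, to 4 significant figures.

174.6 mA

X_L = ωL = 457.6 Ω
Z = 190.0 + j457.6 Ω
|Z| = √(190.0² + 457.6²) = 495.5 Ω
I = V/|Z| = 86.5/495.5 = 174.6 mA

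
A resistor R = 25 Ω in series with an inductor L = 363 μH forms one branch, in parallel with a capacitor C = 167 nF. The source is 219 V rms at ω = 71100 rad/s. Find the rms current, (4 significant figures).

X_L = ωL = 25.81 Ω
X_C = 1/(ωC) = 84.22 Ω
Branch 1 (R+jX_L): Z₁ = 25.00 + j25.81 Ω, |Z₁| = 35.93 Ω
Branch 2 (−jX_C): Z₂ = −j84.22 Ω
Parallel: Z = Z₁Z₂/(Z₁+Z₂), |Z| = 47.63 Ω, ∠Z = 22.74°
I = V/|Z| = 219/47.63 = 4.598 A

4.598 A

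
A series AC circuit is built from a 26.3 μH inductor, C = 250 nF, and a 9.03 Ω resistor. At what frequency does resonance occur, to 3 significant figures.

62.1 kHz

ω₀ = 1/√(LC) = 1/√(2.63e-05 × 2.5e-07) = 390000 rad/s
f₀ = ω₀/(2π) = 62.1 kHz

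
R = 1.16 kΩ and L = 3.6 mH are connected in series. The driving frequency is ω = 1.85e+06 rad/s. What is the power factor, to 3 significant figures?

0.172

X_L = ωL = 6660 Ω
Z = 1160 + j6660 Ω
|Z| = √(1160² + 6660²) = 6760 Ω
∠Z = arctan(6660/1160) = 80.1°
cos φ = cos(80.1°) = 0.172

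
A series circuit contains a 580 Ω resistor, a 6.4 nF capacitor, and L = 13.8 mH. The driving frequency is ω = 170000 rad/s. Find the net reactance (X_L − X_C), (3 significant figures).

X_L = ωL = 2350 Ω
X_C = 1/(ωC) = 919 Ω
X = 2350 − 919 = 1430 Ω

1430 Ω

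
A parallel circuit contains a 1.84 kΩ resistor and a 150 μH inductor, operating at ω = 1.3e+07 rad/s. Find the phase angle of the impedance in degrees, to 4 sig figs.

43.34°

X_L = ωL = 1950 Ω
Parallel: admittances add. Y = 1/R + 1/(jωL)
Y = (0.0005435 − j0.0005128) S
|Y| = 0.0007472 S → |Z| = 1/|Y| = 1338 Ω, ∠Z = −∠Y = 43.34°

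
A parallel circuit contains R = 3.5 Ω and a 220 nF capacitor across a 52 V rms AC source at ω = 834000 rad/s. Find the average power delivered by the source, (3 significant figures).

773 W

X_C = 1/(ωC) = 5.45 Ω
Parallel: admittances add. Y = 1/R + jωC
Y = (0.286 + j0.183) S
|Y| = 0.340 S → |Z| = 1/|Y| = 2.95 Ω, ∠Z = −∠Y = -32.7°
I = V/|Z| = 17.7 A
P = VI cos φ = 52 × 17.7 × cos(-32.7°) = 773 W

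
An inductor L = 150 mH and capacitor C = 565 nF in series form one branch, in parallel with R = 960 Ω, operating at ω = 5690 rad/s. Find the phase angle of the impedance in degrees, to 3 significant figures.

X_L = ωL = 854 Ω
X_C = 1/(ωC) = 311 Ω
Branch 1: Z₁ = R = 960 Ω
Branch 2 (series LC): Z₂ = j(X_L − X_C) = j542 Ω
Parallel: Z = Z₁Z₂/(Z₁+Z₂), |Z| = 472 Ω, ∠Z = 60.5°

60.5°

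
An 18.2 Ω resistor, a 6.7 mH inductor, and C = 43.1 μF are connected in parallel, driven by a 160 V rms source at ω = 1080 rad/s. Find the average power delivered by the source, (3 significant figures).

1.41 kW

X_L = ωL = 7.24 Ω
X_C = 1/(ωC) = 21.5 Ω
Parallel: admittances add. Y = 1/R + 1/(jωL) + jωC
Y = (0.0549 − j0.0916) S
|Y| = 0.107 S → |Z| = 1/|Y| = 9.36 Ω, ∠Z = −∠Y = 59.1°
I = V/|Z| = 17.1 A
P = VI cos φ = 160 × 17.1 × cos(59.1°) = 1.41 kW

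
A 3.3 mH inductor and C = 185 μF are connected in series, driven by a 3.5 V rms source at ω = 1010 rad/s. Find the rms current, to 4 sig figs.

1.734 A

X_L = ωL = 3.333 Ω
X_C = 1/(ωC) = 5.352 Ω
Net reactance X = X_L − X_C = -2.019 Ω
Z = − j2.019 Ω
|Z| = √(0² + 2.019²) = 2.019 Ω
I = V/|Z| = 3.5/2.019 = 1.734 A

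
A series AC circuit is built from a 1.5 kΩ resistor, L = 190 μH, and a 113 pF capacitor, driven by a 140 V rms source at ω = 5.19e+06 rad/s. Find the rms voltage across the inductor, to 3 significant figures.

83.0 V

X_L = ωL = 986 Ω
X_C = 1/(ωC) = 1710 Ω
Net reactance X = X_L − X_C = -719 Ω
Z = 1500 − j719 Ω
|Z| = √(1500² + 719²) = 1660 Ω
I = V/|Z| = 84.2 mA
V_L = I·|Z_L| = 0.0842 × 986 = 83.0 V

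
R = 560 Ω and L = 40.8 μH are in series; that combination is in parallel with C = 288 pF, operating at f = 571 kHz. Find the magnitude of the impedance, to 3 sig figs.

563 Ω

ω = 2πf = 3.588e+06 rad/s
X_L = ωL = 146 Ω
X_C = 1/(ωC) = 968 Ω
Branch 1 (R+jX_L): Z₁ = 560 + j146 Ω, |Z₁| = 579 Ω
Branch 2 (−jX_C): Z₂ = −j968 Ω
Parallel: Z = Z₁Z₂/(Z₁+Z₂), |Z| = 563 Ω, ∠Z = -19.6°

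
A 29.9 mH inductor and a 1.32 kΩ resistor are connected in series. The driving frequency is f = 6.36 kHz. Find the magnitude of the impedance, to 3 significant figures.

1780 Ω

ω = 2πf = 39960 rad/s
X_L = ωL = 1190 Ω
Z = 1320 + j1190 Ω
|Z| = √(1320² + 1190²) = 1780 Ω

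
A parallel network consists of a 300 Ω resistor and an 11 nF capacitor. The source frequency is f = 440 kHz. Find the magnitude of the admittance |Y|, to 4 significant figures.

ω = 2πf = 2.765e+06 rad/s
X_C = 1/(ωC) = 32.88 Ω
Parallel: admittances add. Y = 1/R + jωC
Y = (0.003333 + j0.03041) S
|Y| = 0.03059 S → |Z| = 1/|Y| = 32.69 Ω, ∠Z = −∠Y = -83.74°

30.59 mS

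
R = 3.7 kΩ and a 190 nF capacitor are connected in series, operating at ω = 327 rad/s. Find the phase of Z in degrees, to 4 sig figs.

X_C = 1/(ωC) = 16100 Ω
Z = 3700 − j16100 Ω
|Z| = √(3700² + 16100²) = 16520 Ω
∠Z = arctan(-16100/3700) = -77.05°

-77.05°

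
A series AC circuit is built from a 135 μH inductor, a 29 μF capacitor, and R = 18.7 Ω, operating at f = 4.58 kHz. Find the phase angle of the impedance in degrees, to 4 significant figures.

8.176°

ω = 2πf = 28780 rad/s
X_L = ωL = 3.885 Ω
X_C = 1/(ωC) = 1.198 Ω
Net reactance X = X_L − X_C = 2.687 Ω
Z = 18.70 + j2.687 Ω
|Z| = √(18.70² + 2.687²) = 18.89 Ω
∠Z = arctan(2.687/18.70) = 8.176°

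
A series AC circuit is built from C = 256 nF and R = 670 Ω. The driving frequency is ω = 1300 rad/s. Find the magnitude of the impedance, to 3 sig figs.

3080 Ω

X_C = 1/(ωC) = 3000 Ω
Z = 670 − j3000 Ω
|Z| = √(670² + 3000²) = 3080 Ω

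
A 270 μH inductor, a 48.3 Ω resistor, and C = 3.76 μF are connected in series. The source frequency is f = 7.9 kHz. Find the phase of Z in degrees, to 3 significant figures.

ω = 2πf = 49640 rad/s
X_L = ωL = 13.4 Ω
X_C = 1/(ωC) = 5.36 Ω
Net reactance X = X_L − X_C = 8.04 Ω
Z = 48.3 + j8.04 Ω
|Z| = √(48.3² + 8.04²) = 49.0 Ω
∠Z = arctan(8.04/48.3) = 9.46°

9.46°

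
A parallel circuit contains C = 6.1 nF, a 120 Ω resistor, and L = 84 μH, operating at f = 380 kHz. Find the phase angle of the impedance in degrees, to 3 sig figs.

-49.0°

ω = 2πf = 2.388e+06 rad/s
X_L = ωL = 201 Ω
X_C = 1/(ωC) = 68.7 Ω
Parallel: admittances add. Y = 1/R + 1/(jωL) + jωC
Y = (0.00833 + j0.00958) S
|Y| = 0.0127 S → |Z| = 1/|Y| = 78.8 Ω, ∠Z = −∠Y = -49.0°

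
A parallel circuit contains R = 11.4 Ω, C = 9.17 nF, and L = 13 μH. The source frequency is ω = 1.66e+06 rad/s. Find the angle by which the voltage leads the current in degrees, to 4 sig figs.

19.53°

X_L = ωL = 21.58 Ω
X_C = 1/(ωC) = 65.69 Ω
Parallel: admittances add. Y = 1/R + 1/(jωL) + jωC
Y = (0.08772 − j0.03112) S
|Y| = 0.09307 S → |Z| = 1/|Y| = 10.74 Ω, ∠Z = −∠Y = 19.53°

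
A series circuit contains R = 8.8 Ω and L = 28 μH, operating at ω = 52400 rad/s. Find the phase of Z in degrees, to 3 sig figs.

X_L = ωL = 1.47 Ω
Z = 8.80 + j1.47 Ω
|Z| = √(8.80² + 1.47²) = 8.92 Ω
∠Z = arctan(1.47/8.80) = 9.47°

9.47°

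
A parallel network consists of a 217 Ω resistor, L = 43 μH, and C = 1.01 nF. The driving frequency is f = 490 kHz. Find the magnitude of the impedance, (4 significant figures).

156.2 Ω

ω = 2πf = 3.079e+06 rad/s
X_L = ωL = 132.4 Ω
X_C = 1/(ωC) = 321.6 Ω
Parallel: admittances add. Y = 1/R + 1/(jωL) + jωC
Y = (0.004608 − j0.004444) S
|Y| = 0.006402 S → |Z| = 1/|Y| = 156.2 Ω, ∠Z = −∠Y = 43.96°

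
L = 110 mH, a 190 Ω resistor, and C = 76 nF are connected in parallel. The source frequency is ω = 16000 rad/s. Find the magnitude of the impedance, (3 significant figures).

189 Ω

X_L = ωL = 1760 Ω
X_C = 1/(ωC) = 822 Ω
Parallel: admittances add. Y = 1/R + 1/(jωL) + jωC
Y = (0.00526 + j0.000648) S
|Y| = 0.00530 S → |Z| = 1/|Y| = 189 Ω, ∠Z = −∠Y = -7.02°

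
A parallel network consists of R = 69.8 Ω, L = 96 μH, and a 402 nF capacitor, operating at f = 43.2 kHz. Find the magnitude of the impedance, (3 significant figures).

13.9 Ω

ω = 2πf = 271400 rad/s
X_L = ωL = 26.1 Ω
X_C = 1/(ωC) = 9.16 Ω
Parallel: admittances add. Y = 1/R + 1/(jωL) + jωC
Y = (0.0143 + j0.0707) S
|Y| = 0.0722 S → |Z| = 1/|Y| = 13.9 Ω, ∠Z = −∠Y = -78.6°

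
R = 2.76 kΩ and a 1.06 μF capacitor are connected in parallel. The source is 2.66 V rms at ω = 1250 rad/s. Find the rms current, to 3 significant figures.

X_C = 1/(ωC) = 755 Ω
Parallel: admittances add. Y = 1/R + jωC
Y = (0.000362 + j0.00133) S
|Y| = 0.00137 S → |Z| = 1/|Y| = 728 Ω, ∠Z = −∠Y = -74.7°
I = V/|Z| = 2.66/728 = 3.65 mA

3.65 mA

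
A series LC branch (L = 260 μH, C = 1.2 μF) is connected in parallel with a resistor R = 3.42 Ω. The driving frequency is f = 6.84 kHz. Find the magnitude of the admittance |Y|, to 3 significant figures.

317 mS

ω = 2πf = 42980 rad/s
X_L = ωL = 11.2 Ω
X_C = 1/(ωC) = 19.4 Ω
Branch 1: Z₁ = R = 3.42 Ω
Branch 2 (series LC): Z₂ = j(X_L − X_C) = −j8.22 Ω
Parallel: Z = Z₁Z₂/(Z₁+Z₂), |Z| = 3.16 Ω, ∠Z = -22.6°
|Y| = 1/|Z| = 317 mS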